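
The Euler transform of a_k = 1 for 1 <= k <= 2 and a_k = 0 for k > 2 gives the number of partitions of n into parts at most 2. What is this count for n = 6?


Partitions of 6 into parts at most 2:
Using generating function (1-x)^(-1)(1-x^2)^(-1),
the coefficient of x^6 = 4

4


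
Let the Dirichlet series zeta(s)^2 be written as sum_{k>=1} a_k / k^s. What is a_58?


The Dirichlet convolution of the constant function 1 with itself gives (1 * 1)(k) = sum_{d | k} 1 = d(k), the number of positive divisors of k.
Since zeta(s) = sum_{k>=1} 1/k^s, we have zeta(s)^2 = sum_{k>=1} d(k)/k^s, so a_k = d(k).
For k = 58: the divisors are 1, 2, 29, 58.
Count = 4.

4


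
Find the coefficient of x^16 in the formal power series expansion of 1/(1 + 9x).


Write 1/(1 + c x) = 1/(1 - (-c) x) and apply the geometric-series identity
1/(1 - y) = sum_{k>=0} y^k to get 1/(1 + c x) = sum_{k>=0} (-c)^k x^k.
So the coefficient of x^k is (-c)^k = (-1)^k * c^k.
Here c = 9 and k = 16:
(-9)^16 = 1 * 1853020188851841 = 1853020188851841

1853020188851841


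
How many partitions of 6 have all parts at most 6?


Using the generating function (1-x)^(-1)(1-x^2)^(-1)...(1-x^6)^(-1),
the coefficient of x^6 counts these restricted partitions.
Result = 11

11


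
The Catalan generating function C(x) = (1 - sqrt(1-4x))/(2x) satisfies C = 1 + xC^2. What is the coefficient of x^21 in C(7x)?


Substituting x -> 7x scales the n-th coefficient by 7^n, so [x^21] C(7x) = 7^21 * C_21.
C_21 = C(2*21, 21)/(22) = 538257874440/22 = 24466267020.
So 7^21 * 24466267020 = 558545864083284007 * 24466267020 = 13665532253578254033757549140.

13665532253578254033757549140


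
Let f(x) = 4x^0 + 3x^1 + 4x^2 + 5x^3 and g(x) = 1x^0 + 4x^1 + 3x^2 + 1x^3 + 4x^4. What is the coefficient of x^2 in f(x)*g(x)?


Cauchy product at x^2:
4*3 + 3*4 + 4*1
= 28

28


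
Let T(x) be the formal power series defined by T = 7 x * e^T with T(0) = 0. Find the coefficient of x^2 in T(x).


Apply the Lagrange inversion formula: if T = 7 x * phi(T) with phi(t) = e^t, then
[x^n] T = 7^n * (1/n) [t^(n-1)] phi(t)^n = 7^n * (1/n) [t^(n-1)] e^(n t) = 7^n * (1/n) * n^(n-1) / (n-1)! = 7^n * n^(n-1) / n!.
When c = 1 this is the Cayley count of rooted labeled trees on n vertices, divided by n!.
For n = 2: 7^2 * 2^1 / 2! = 49 * 2/2 = 49.

49


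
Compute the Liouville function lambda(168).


The Liouville function is lambda(k) = (-1)^Omega(k), where Omega(k) counts the prime factors of k with multiplicity.
Factoring: 168 = 2 * 2 * 2 * 3 * 7, so Omega(168) = 5.
lambda(168) = (-1)^5 = -1.

-1


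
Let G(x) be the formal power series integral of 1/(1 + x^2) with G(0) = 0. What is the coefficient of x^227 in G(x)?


1/(1 + x^2) = sum_{j>=0} (-1)^j x^(2j). Integrating termwise with G(0) = 0:
G(x) = sum_{j>=0} (-1)^j x^(2j+1) / (2j+1) = arctan(x).
Only odd powers are nonzero. For x^227 write 227 = 2*113 + 1, giving
(-1)^113 / 227 = -1/227 = -1/227.

-1/227


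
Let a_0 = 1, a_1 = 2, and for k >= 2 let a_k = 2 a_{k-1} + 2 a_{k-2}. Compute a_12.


Iterating the recurrence forward:
a_0 = 1
a_1 = 2
a_2 = 2*2 + 2*1 = 6
a_3 = 2*6 + 2*2 = 16
a_4 = 2*16 + 2*6 = 44
a_5 = 2*44 + 2*16 = 120
a_6 = 2*120 + 2*44 = 328
a_7 = 2*328 + 2*120 = 896
a_8 = 2*896 + 2*328 = 2448
a_9 = 2*2448 + 2*896 = 6688
a_10 = 2*6688 + 2*2448 = 18272
a_11 = 2*18272 + 2*6688 = 49920
a_12 = 2*49920 + 2*18272 = 136384
So a_12 = 136384.

136384


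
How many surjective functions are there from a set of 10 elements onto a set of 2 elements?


By inclusion-exclusion on which target elements are missed, the number of surjections from an n-set onto a k-set is
surj(n, k) = sum_{j=0}^{k} (-1)^j C(k, j) (k - j)^n.
Equivalently surj(n, k) = k! * S(n, k), where S(n, k) is the Stirling number of the second kind.
For n = 10, k = 2:
S(10, 2) = 511, so
surj = 2! * 511 = 2 * 511 = 1022.

1022


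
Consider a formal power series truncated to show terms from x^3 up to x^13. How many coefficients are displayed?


From x^3 to x^13 inclusive, the count is 13 - 3 + 1 = 11.

11


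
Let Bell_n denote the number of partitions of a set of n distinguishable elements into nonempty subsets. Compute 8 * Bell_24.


Bell_24 can be computed from the Bell triangle or from Dobinski's identity Bell_n = (1/e) * sum_{k>=0} k^n / k!.
Computing Bell_24 = 445958869294805289.
Then 8 * 445958869294805289 = 3567670954358442312.

3567670954358442312


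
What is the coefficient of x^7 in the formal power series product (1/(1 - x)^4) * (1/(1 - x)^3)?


Combine the factors: (1/(1 - x)^4) * (1/(1 - x)^3) = 1/(1 - x)^7.
Then use 1/(1 - x)^r = sum_{k>=0} C(k + r - 1, r - 1) x^k with r = 7 and k = 7:
C(13, 6) = 1716.

1716


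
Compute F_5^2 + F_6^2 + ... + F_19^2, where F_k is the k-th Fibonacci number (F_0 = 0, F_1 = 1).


There is a standard identity sum_{k=0}^{N} F_k^2 = F_N * F_{N+1} (proved inductively from the telescoping relation F_k^2 = F_k F_{k+1} - F_{k-1} F_k). Then
sum_{k=5}^{19} F_k^2 = F_19 F_20 - F_4 F_5.
Computing: F_19 = 4181, F_20 = 6765, F_4 = 3, F_5 = 5.
Sum = 4181 * 6765 - 3 * 5 = 28284450.

28284450


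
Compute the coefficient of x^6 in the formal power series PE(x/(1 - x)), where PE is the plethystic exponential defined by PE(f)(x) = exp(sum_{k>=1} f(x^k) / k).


For f(x) = x/(1 - x) we have
sum_{k>=1} f(x^k) / k = sum_{k>=1} (1/k) * x^k / (1 - x^k) = sum_{k, m >= 1} x^(k m) / k,
which after exponentiating simplifies to
PE(x/(1 - x)) = prod_{k>=1} 1 / (1 - x^k).
This is the generating function for the partition function p(n), so the coefficient of x^6 is p(6).
Computing p(6) by dynamic programming over parts 1, 2, ..., 6: p(6) = 11.

11


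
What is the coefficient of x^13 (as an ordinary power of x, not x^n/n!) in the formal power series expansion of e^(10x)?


The exponential series is e^y = sum_{k>=0} y^k / k!. Substituting y = 10x gives
e^(10x) = sum_{k>=0} 10^k x^k / k!.
So the coefficient of x^n is a^n/n! with a = 10, n = 13:
10^13 / 13! = 10000000000000/6227020800 = 390625000/243243

390625000/243243


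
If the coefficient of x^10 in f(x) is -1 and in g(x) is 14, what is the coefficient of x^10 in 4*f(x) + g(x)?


Scalar multiplication scales coefficients: 4 * -1 = -4.
Then add the g coefficient: -4 + 14
= 10

10


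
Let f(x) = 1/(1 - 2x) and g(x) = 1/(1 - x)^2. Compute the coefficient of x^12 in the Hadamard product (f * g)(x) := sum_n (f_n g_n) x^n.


f has coefficients f_k = 2^k. For g = 1/(1 - x)^2 the coefficient is g_k = C(k + 1, 1) = k + 1. The Hadamard coefficient is (f * g)_k = 2^k * (k + 1).
For k = 12: 2^12 * 13 = 4096 * 13 = 53248.

53248


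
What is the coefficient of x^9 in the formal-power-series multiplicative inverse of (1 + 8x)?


The inverse is 1/(1 + 8x). Apply the geometric identity 1/(1 - y) = sum_{k>=0} y^k with y = -8x:
1/(1 + 8x) = sum_{k>=0} (-8)^k x^k.
So the coefficient of x^9 is (-8)^9 = -134217728.

-134217728


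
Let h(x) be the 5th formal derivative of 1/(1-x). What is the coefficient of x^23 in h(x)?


Differentiating 5 times: d^5/dx^5 [1/(1-x)] = 5!/(1-x)^6.
The expansion 1/(1-x)^6 = sum_{k>=0} C(k+5, 5) x^k, so the coefficient of x^n in 5!/(1-x)^6 is 5! * C(n+5, 5).
For n = 23: 120 * C(28, 5) = 120 * 98280 = 11793600

11793600


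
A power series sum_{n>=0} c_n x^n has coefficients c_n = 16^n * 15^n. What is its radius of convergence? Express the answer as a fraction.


By the root test (Cauchy-Hadamard), the radius is R = 1 / limsup_n |c_n|^(1/n).
Here |c_n|^(1/n) = (16^n * 15^n)^(1/n) = 16 * 15 = 240 for all n.
So R = 1/240 = 1/240.

1/240


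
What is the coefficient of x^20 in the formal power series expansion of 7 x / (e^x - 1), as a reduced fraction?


The exponential generating function for Bernoulli numbers is
x / (e^x - 1) = sum_{k>=0} B_k x^k / k!.
So the coefficient of x^20 in 7 x / (e^x - 1) is 7 B_20 / 20!.
Computing: B_20 = -174611/330, 20! = 2432902008176640000, giving
7 * -174611/330 / 2432902008176640000 = -174611/114693951814041600000.

-174611/114693951814041600000


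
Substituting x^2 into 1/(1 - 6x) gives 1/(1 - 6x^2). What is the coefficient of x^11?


Since 1/(1 - 6x^2) only has even powers of x,
the coefficient of x^11 (odd) is 0.

0


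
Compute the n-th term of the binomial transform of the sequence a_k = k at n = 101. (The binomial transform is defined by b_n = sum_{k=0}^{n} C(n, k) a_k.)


With a_k = k, b_n = sum_{k=0}^{n} C(n, k) k. Using k * C(n, k) = n * C(n-1, k-1) gives b_n = n * sum_{k>=1} C(n-1, k-1) = n * 2^(n-1).
For n = 101: 101 * 2^100 = 101 * 1267650600228229401496703205376 = 128032710623051169551167023742976.

128032710623051169551167023742976


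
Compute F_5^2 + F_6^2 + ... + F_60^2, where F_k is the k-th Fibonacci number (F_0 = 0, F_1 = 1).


There is a standard identity sum_{k=0}^{N} F_k^2 = F_N * F_{N+1} (proved inductively from the telescoping relation F_k^2 = F_k F_{k+1} - F_{k-1} F_k). Then
sum_{k=5}^{60} F_k^2 = F_60 F_61 - F_4 F_5.
Computing: F_60 = 1548008755920, F_61 = 2504730781961, F_4 = 3, F_5 = 5.
Sum = 1548008755920 * 2504730781961 - 3 * 5 = 3877345181697976387959105.

3877345181697976387959105


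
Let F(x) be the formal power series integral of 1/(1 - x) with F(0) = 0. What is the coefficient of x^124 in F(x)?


1/(1 - x) = sum_{k>=0} x^k. Integrating termwise and using F(0) = 0 gives
F(x) = sum_{k>=0} x^(k+1) / (k+1) = sum_{m>=1} x^m / m = -ln(1 - x).
So the coefficient of x^124 is 1/124 = 1/124.

1/124


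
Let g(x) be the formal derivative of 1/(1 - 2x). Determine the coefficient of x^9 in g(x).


Differentiate termwise: d/dx sum_{k>=0} 2^k x^k = sum_{k>=1} k 2^k x^(k-1) = sum_{j>=0} (j+1) 2^(j+1) x^j.
Equivalently, d/dx [1/(1 - 2x)] = 2/(1 - 2x)^2.
For j = 9: 10 * 2^10 = 10 * 1024 = 10240.

10240


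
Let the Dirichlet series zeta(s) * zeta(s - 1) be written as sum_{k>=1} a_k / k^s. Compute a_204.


Convolution gives a_k = sum_{d | k} d * 1 = sum_{d | k} d = sigma(k), the sum of positive divisors of k.
For k = 204, the divisors are 1, 2, 3, 4, 6, 12, 17, 34, 51, 68, 102, 204, so
sigma(204) = 1 + 2 + 3 + 4 + 6 + 12 + 17 + 34 + 51 + 68 + 102 + 204 = 504.

504


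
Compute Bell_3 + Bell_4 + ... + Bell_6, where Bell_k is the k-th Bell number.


Recall Bell_k counts set partitions of a k-set (with Bell_0 = 1 by convention).
Bell_3 through Bell_6: 5, 15, 52, 203
Sum = 5 + 15 + 52 + 203 = 275.

275


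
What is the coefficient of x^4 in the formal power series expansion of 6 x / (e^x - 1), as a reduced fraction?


The exponential generating function for Bernoulli numbers is
x / (e^x - 1) = sum_{k>=0} B_k x^k / k!.
So the coefficient of x^4 in 6 x / (e^x - 1) is 6 B_4 / 4!.
Computing: B_4 = -1/30, 4! = 24, giving
6 * -1/30 / 24 = -1/120.

-1/120


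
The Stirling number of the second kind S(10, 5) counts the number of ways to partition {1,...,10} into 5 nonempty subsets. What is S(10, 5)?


Using the explicit formula S(n,k) = (1/k!) sum_{j=0}^{k} (-1)^(k-j) C(k,j) j^n:
S(10, 5) = 42525
Equivalently, S(n,k) is n! times the coefficient of x^n in the EGF (e^x - 1)^k / k!.

42525


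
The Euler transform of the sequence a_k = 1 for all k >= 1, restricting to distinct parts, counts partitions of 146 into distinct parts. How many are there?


Partitions of 146 into distinct parts can be computed via generating function.
Product (1+x)(1+x^2)(1+x^3)...
The coefficient of x^146 = 14694244

14694244


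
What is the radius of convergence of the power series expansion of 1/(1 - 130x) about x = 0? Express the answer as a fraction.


Expanding 1/(1 - 130x) = sum_{k>=0} 130^k x^k, the series converges when |130x| < 1, i.e., |x| < 1/130.
So the radius of convergence is 1/130 = 1/130.

1/130


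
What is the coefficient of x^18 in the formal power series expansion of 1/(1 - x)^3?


The negative binomial / multiset identity is
1/(1 - x)^r = sum_{k>=0} C(k + r - 1, r - 1) x^k.
Here r = 3 and k = 18, so the coefficient is
C(18 + 2, 2) = C(20, 2)
= 190

190


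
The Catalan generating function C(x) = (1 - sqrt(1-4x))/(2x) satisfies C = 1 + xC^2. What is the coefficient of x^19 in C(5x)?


Substituting x -> 5x scales the n-th coefficient by 5^n, so [x^19] C(5x) = 5^19 * C_19.
C_19 = C(2*19, 19)/(20) = 35345263800/20 = 1767263190.
So 5^19 * 1767263190 = 19073486328125 * 1767263190 = 33707870292663574218750.

33707870292663574218750


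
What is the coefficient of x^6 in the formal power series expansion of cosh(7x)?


The Maclaurin series is cosh(t) = sum_{m>=0} t^(2m) / (2m)!, so substituting t = 7x, only even powers of x are nonzero, with coefficient of x^(2m) equal to 7^(2m) / (2m)!.
For x^6 the coefficient is 7^6/6! = 117649/720 = 117649/720.

117649/720


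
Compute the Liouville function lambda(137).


The Liouville function is lambda(k) = (-1)^Omega(k), where Omega(k) counts the prime factors of k with multiplicity.
Factoring: 137 = 137, so Omega(137) = 1.
lambda(137) = (-1)^1 = -1.

-1


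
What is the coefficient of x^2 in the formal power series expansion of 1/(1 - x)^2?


The expansion 1/(1 - x)^r = sum_{k>=0} C(k + r - 1, r - 1) x^k follows from the multiset / negative-binomial theorem (or from repeated differentiation of the geometric series).
For r = 2 and k = 2:
C(3, 1) = 6 / (1 * 2) = 3.

3


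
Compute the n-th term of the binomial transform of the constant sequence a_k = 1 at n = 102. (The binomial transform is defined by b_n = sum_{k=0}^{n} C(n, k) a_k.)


With a_k = 1 for all k, b_n = sum_{k=0}^{n} C(n, k) = 2^n by the binomial theorem.
For n = 102: 2^102 = 5070602400912917605986812821504.

5070602400912917605986812821504


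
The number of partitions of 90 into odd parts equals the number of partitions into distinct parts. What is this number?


Computing partitions of 90 into odd parts (1, 3, 5, ...):
Using the generating function prod_{k>=0} 1/(1-x^(2k+1)),
the count is 189586

189586


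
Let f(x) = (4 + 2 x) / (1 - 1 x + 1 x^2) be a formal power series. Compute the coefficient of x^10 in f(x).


Write f(x) = sum_{k>=0} a_k x^k. Multiplying both sides by 1 - 1 x + 1 x^2 gives
(1 - 1 x + 1 x^2) sum_{k>=0} a_k x^k = 4 + 2 x.
Matching coefficients:
 x^0: a_0 = 4
 x^1: a_1 - 1 a_0 = 2  =>  a_1 = 1*4 + 2 = 6
 x^k (k >= 2): a_k = 1 a_{k-1} - 1 a_{k-2}.
Iterating: a_2 = 2, a_3 = -4, a_4 = -6, a_5 = -2, a_6 = 4, a_7 = 6, a_8 = 2, a_9 = -4, a_10 = -6.
So the coefficient of x^10 is -6.

-6


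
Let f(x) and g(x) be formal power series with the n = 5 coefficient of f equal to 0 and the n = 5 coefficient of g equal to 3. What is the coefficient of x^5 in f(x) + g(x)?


Addition of formal power series is termwise.
The coefficient of x^5 in f + g = 0 + 3
= 3

3


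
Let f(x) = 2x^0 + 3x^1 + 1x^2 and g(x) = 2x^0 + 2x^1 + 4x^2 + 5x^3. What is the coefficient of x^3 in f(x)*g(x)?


Cauchy product at x^3:
2*5 + 3*4 + 1*2
= 24

24


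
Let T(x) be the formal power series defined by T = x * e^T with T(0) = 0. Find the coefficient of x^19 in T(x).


Apply the Lagrange inversion formula: if T = x * phi(T) with phi(t) = e^t, then
[x^n] T = (1/n) [t^(n-1)] phi(t)^n = (1/n) [t^(n-1)] e^(n t) = (1/n) * n^(n-1) / (n-1)! = n^(n-1) / n!.
When c = 1 this is the Cayley count of rooted labeled trees on n vertices, divided by n!.
For n = 19: 19^18 / 19! = 104127350297911241532841/121645100408832000 = 5480386857784802185939/6402373705728000.

5480386857784802185939/6402373705728000


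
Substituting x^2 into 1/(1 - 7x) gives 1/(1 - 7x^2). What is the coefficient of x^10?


The coefficient of x^(2m) in 1/(1 - 7x^2) is 7^m.
With n = 10 = 2*5, the coefficient is 7^5 = 16807.

16807


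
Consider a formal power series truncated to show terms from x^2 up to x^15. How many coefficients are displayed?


From x^2 to x^15 inclusive, the count is 15 - 2 + 1 = 14.

14


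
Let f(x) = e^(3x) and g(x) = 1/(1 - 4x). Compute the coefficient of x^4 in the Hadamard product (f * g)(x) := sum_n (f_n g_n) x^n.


Expanding: f_k = 3^k/k! (from e^(3x)) and g_k = 4^k (from 1/(1 - 4x)). So the Hadamard coefficient (f * g)_k = 3^k 4^k / k! = (12)^k / k!.
For k = 4: 12^4/4! = 20736/24 = 864.

864


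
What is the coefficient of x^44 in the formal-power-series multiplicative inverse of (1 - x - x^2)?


Let the inverse be f(x) = sum_{k>=0} a_k x^k. From f(x) * (1 - x - x^2) = 1 and matching coefficients:
 x^0: a_0 = 1.
 x^1: a_1 - a_0 = 0, so a_1 = 1.
 x^k (k >= 2): a_k - a_{k-1} - a_{k-2} = 0, i.e. a_k = a_{k-1} + a_{k-2}.
This is the Fibonacci-type recurrence shifted so that a_0 = a_1 = 1.
Iterating: a_0=1, a_1=1, a_2=2, a_3=3, a_4=5, a_5=8, a_6=13, a_7=21, a_8=34, a_9=55, ...
a_44 = 1134903170.

1134903170


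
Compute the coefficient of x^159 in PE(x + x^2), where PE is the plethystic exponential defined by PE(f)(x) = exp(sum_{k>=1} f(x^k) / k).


With f(x) = x + x^2, the exponent is sum_{k>=1} (x^k + x^(2k)) / k = -ln(1 - x) - ln(1 - x^2). Exponentiating:
PE(x + x^2) = 1 / ((1 - x)(1 - x^2)).
This is the generating function for partitions of n into parts of size 1 or 2. The number of 2's can be any j in 0..79, and the rest are 1's, so
[x^159] = floor(159/2) + 1 = 80.

80


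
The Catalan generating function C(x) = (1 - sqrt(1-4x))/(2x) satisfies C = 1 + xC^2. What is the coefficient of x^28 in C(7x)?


Substituting x -> 7x scales the n-th coefficient by 7^n, so [x^28] C(7x) = 7^28 * C_28.
C_28 = C(2*28, 28)/(29) = 7648690600760440/29 = 263747951750360.
So 7^28 * 263747951750360 = 459986536544739960976801 * 263747951750360 = 121320506846417282097162299403303398360.

121320506846417282097162299403303398360


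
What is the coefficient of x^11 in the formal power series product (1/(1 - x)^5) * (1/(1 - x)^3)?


Combine the factors: (1/(1 - x)^5) * (1/(1 - x)^3) = 1/(1 - x)^8.
Then use 1/(1 - x)^r = sum_{k>=0} C(k + r - 1, r - 1) x^k with r = 8 and k = 11:
C(18, 7) = 31824.

31824


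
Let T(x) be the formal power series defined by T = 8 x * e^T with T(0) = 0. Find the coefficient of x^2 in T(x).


Apply the Lagrange inversion formula: if T = 8 x * phi(T) with phi(t) = e^t, then
[x^n] T = 8^n * (1/n) [t^(n-1)] phi(t)^n = 8^n * (1/n) [t^(n-1)] e^(n t) = 8^n * (1/n) * n^(n-1) / (n-1)! = 8^n * n^(n-1) / n!.
When c = 1 this is the Cayley count of rooted labeled trees on n vertices, divided by n!.
For n = 2: 8^2 * 2^1 / 2! = 64 * 2/2 = 64.

64


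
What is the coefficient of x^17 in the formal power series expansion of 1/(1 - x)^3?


The negative binomial / multiset identity is
1/(1 - x)^r = sum_{k>=0} C(k + r - 1, r - 1) x^k.
Here r = 3 and k = 17, so the coefficient is
C(17 + 2, 2) = C(19, 2)
= 171

171


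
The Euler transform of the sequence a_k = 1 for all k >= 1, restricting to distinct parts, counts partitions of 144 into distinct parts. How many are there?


Partitions of 144 into distinct parts can be computed via generating function.
Product (1+x)(1+x^2)(1+x^3)...
The coefficient of x^144 = 12769602

12769602


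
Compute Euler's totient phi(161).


phi(n) counts integers in [1, n] coprime to n. Using the multiplicative formula phi(n) = n * prod_{p | n} (1 - 1/p):
161 = 7 * 23, so
phi(161) = 161 * (1 - 1/7) * (1 - 1/23) = 132.

132


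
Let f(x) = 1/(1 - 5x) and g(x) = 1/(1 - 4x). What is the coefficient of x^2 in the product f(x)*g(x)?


The coefficient of x^n in f*g is the Cauchy product: sum_{k=0}^{n} a^k * b^(n-k).
With a=5, b=4, n=2:
sum_{k=0}^{2} 5^k * 4^(2-k)
= 61

61


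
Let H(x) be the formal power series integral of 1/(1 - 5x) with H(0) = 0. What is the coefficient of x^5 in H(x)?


1/(1 - 5x) = sum_{k>=0} 5^k x^k. Integrating termwise with H(0) = 0:
H(x) = sum_{k>=0} 5^k x^(k+1) / (k+1) = sum_{m>=1} 5^(m-1) x^m / m.
For m = 5: 5^4/5 = 625/5 = 125.

125


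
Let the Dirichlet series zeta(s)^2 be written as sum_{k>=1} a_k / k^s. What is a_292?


The Dirichlet convolution of the constant function 1 with itself gives (1 * 1)(k) = sum_{d | k} 1 = d(k), the number of positive divisors of k.
Since zeta(s) = sum_{k>=1} 1/k^s, we have zeta(s)^2 = sum_{k>=1} d(k)/k^s, so a_k = d(k).
For k = 292: the divisors are 1, 2, 4, 73, 146, 292.
Count = 6.

6


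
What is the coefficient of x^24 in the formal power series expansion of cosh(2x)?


The Maclaurin series is cosh(t) = sum_{m>=0} t^(2m) / (2m)!, so substituting t = 2x, only even powers of x are nonzero, with coefficient of x^(2m) equal to 2^(2m) / (2m)!.
For x^24 the coefficient is 2^24/24! = 16777216/620448401733239439360000 = 4/147926426347074375.

4/147926426347074375


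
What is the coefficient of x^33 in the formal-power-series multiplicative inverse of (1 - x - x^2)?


Let the inverse be f(x) = sum_{k>=0} a_k x^k. From f(x) * (1 - x - x^2) = 1 and matching coefficients:
 x^0: a_0 = 1.
 x^1: a_1 - a_0 = 0, so a_1 = 1.
 x^k (k >= 2): a_k - a_{k-1} - a_{k-2} = 0, i.e. a_k = a_{k-1} + a_{k-2}.
This is the Fibonacci-type recurrence shifted so that a_0 = a_1 = 1.
Iterating: a_0=1, a_1=1, a_2=2, a_3=3, a_4=5, a_5=8, a_6=13, a_7=21, a_8=34, a_9=55, ...
a_33 = 5702887.

5702887


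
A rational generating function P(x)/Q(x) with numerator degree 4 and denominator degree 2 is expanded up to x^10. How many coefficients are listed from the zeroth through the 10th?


Expanding up to x^10 gives the coefficients for x^0, x^1, ..., x^10.
That is 10 + 1 = 11 coefficients in total.

11


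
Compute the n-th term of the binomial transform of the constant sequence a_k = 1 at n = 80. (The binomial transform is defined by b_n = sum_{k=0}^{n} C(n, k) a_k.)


With a_k = 1 for all k, b_n = sum_{k=0}^{n} C(n, k) = 2^n by the binomial theorem.
For n = 80: 2^80 = 1208925819614629174706176.

1208925819614629174706176


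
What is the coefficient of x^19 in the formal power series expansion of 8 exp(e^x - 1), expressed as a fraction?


exp(e^x - 1) is the exponential generating function for the Bell numbers Bell_k: exp(e^x - 1) = sum_{k>=0} Bell_k x^k / k!.
So the coefficient of x^19 in 8 exp(e^x - 1) is 8 Bell_19 / 19!.
Computing: Bell_19 = 5832742205057 and 19! = 121645100408832000, giving
8 * 5832742205057/121645100408832000 = 5832742205057/15205637551104000.

5832742205057/15205637551104000


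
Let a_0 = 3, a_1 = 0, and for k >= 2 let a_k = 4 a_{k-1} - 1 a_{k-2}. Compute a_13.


Iterating the recurrence forward:
a_0 = 3
a_1 = 0
a_2 = 4*0 - 1*3 = -3
a_3 = 4*-3 - 1*0 = -12
a_4 = 4*-12 - 1*-3 = -45
a_5 = 4*-45 - 1*-12 = -168
a_6 = 4*-168 - 1*-45 = -627
a_7 = 4*-627 - 1*-168 = -2340
a_8 = 4*-2340 - 1*-627 = -8733
a_9 = 4*-8733 - 1*-2340 = -32592
a_10 = 4*-32592 - 1*-8733 = -121635
a_11 = 4*-121635 - 1*-32592 = -453948
a_12 = 4*-453948 - 1*-121635 = -1694157
a_13 = 4*-1694157 - 1*-453948 = -6322680
So a_13 = -6322680.

-6322680


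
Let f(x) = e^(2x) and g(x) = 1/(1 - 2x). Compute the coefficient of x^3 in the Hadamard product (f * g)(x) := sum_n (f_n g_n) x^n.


Expanding: f_k = 2^k/k! (from e^(2x)) and g_k = 2^k (from 1/(1 - 2x)). So the Hadamard coefficient (f * g)_k = 2^k 2^k / k! = (4)^k / k!.
For k = 3: 4^3/3! = 64/6 = 32/3.

32/3


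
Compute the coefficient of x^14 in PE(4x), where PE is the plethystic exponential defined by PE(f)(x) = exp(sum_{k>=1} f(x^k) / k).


With f(x) = 4x, the exponent is sum_{k>=1} 4 x^k / k = 4 * (-ln(1 - x)). Exponentiating:
PE(4x) = exp(-4 ln(1 - x)) = 1/(1 - x)^4.
By the negative binomial expansion, [x^n] 1/(1 - x)^4 = C(n + 3, 3).
For n = 14: C(17, 3) = 680.

680


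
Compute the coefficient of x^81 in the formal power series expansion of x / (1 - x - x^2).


Let f(x) = sum_{k>=0} a_k x^k. Multiplying f(x) * (1 - x - x^2) = x and matching coefficients gives a_0 = 0, a_1 = 1, and a_k = a_{k-1} + a_{k-2} for k >= 2. These are the Fibonacci numbers F_k.
Iterating from F_0 = 0, F_1 = 1:
F_0=0, F_1=1, F_2=1, F_3=2, F_4=3, F_5=5, F_6=8, F_7=13, F_8=21, F_9=34, ...
F_81 = 37889062373143906.

37889062373143906


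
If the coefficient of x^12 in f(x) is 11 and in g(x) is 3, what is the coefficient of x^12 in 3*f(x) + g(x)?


Scalar multiplication scales coefficients: 3 * 11 = 33.
Then add the g coefficient: 33 + 3
= 36

36


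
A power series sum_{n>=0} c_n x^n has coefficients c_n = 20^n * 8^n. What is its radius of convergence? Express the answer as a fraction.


By the root test (Cauchy-Hadamard), the radius is R = 1 / limsup_n |c_n|^(1/n).
Here |c_n|^(1/n) = (20^n * 8^n)^(1/n) = 20 * 8 = 160 for all n.
So R = 1/160 = 1/160.

1/160


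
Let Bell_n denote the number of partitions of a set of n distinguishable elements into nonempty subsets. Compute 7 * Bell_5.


Bell_5 can be computed from the Bell triangle or from Dobinski's identity Bell_n = (1/e) * sum_{k>=0} k^n / k!.
Computing Bell_5 = 52.
Then 7 * 52 = 364.

364


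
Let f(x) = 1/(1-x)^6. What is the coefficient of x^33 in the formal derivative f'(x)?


Differentiate: d/dx [ 1/(1-x)^r ] = r / (1-x)^(r+1).
Here r = 6, so f'(x) = 6 / (1-x)^7.
The expansion of 1/(1-x)^(r+1) has coefficient of x^n equal to C(n+r, r).
So the coefficient of x^33 in f'(x) is
6 * C(39, 6) = 6 * 3262623 = 19575738

19575738


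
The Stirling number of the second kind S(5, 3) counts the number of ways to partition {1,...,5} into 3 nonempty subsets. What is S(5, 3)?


Using the explicit formula S(n,k) = (1/k!) sum_{j=0}^{k} (-1)^(k-j) C(k,j) j^n:
S(5, 3) = 25
Equivalently, S(n,k) is n! times the coefficient of x^n in the EGF (e^x - 1)^k / k!.

25


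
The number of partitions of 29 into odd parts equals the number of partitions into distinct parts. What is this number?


Computing partitions of 29 into odd parts (1, 3, 5, ...):
Using the generating function prod_{k>=0} 1/(1-x^(2k+1)),
the count is 256

256


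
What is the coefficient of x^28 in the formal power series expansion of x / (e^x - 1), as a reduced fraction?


The exponential generating function for Bernoulli numbers is
x / (e^x - 1) = sum_{k>=0} B_k x^k / k!.
So the coefficient of x^28 in x / (e^x - 1) is B_28 / 28!.
Computing: B_28 = -23749461029/870, 28! = 304888344611713860501504000000, giving
-23749461029/870 / 304888344611713860501504000000 = -3392780147/37893265687455865519472640000000.

-3392780147/37893265687455865519472640000000


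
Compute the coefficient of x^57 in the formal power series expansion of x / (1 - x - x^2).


Let f(x) = sum_{k>=0} a_k x^k. Multiplying f(x) * (1 - x - x^2) = x and matching coefficients gives a_0 = 0, a_1 = 1, and a_k = a_{k-1} + a_{k-2} for k >= 2. These are the Fibonacci numbers F_k.
Iterating from F_0 = 0, F_1 = 1:
F_0=0, F_1=1, F_2=1, F_3=2, F_4=3, F_5=5, F_6=8, F_7=13, F_8=21, F_9=34, ...
F_57 = 365435296162.

365435296162


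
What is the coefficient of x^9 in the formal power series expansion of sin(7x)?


The Maclaurin series is sin(t) = sum_{k>=0} (-1)^k t^(2k+1) / (2k+1)!, so substituting t = 7x, only odd powers of x are nonzero, with coefficient of x^(2k+1) equal to (-1)^k 7^(2k+1) / (2k+1)!.
Write 9 = 2*4 + 1, giving the coefficient (-1)^4 * 7^9 / 9! = 40353607/362880 = 5764801/51840.

5764801/51840


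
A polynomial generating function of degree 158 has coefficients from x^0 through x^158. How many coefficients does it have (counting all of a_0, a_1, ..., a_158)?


A polynomial of degree 158 takes the form a_0 + a_1 x + ... + a_158 x^158.
The number of coefficients is 158 + 1 = 159.

159


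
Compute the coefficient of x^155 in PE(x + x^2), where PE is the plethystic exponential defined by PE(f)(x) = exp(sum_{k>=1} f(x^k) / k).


With f(x) = x + x^2, the exponent is sum_{k>=1} (x^k + x^(2k)) / k = -ln(1 - x) - ln(1 - x^2). Exponentiating:
PE(x + x^2) = 1 / ((1 - x)(1 - x^2)).
This is the generating function for partitions of n into parts of size 1 or 2. The number of 2's can be any j in 0..77, and the rest are 1's, so
[x^155] = floor(155/2) + 1 = 78.

78


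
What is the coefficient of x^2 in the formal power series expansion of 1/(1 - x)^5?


The negative binomial / multiset identity is
1/(1 - x)^r = sum_{k>=0} C(k + r - 1, r - 1) x^k.
Here r = 5 and k = 2, so the coefficient is
C(2 + 4, 4) = C(6, 4)
= 15

15


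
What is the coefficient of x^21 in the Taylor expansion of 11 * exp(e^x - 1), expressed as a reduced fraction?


exp(e^x - 1) = sum_{k>=0} Bell_k x^k / k!, where Bell_k is the k-th Bell number.
So the coefficient of x^21 is 11 * Bell_21 / 21!.
Computing: Bell_21 = 474869816156751 and 21! = 51090942171709440000, giving
11 * 474869816156751/51090942171709440000 = 158289938718917/1548210368839680000.

158289938718917/1548210368839680000


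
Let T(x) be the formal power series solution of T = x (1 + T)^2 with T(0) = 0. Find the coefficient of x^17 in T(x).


Apply the Lagrange inversion formula: if T = x * phi(T) with phi(t) = (1 + t)^2, then [x^n] T = (1/n) [t^(n-1)] phi(t)^n = (1/n) [t^(n-1)] (1 + t)^(2n) = (1/n) C(2n, n-1).
Using the identity C(2n, n-1) = C(2n, n) * n / (n+1), the unscaled factor equals C(2n, n) / (n+1) = C_n, the n-th Catalan number.
For n = 17: C_17 = C(34, 17) / 18 = 2333606220/18 = 129644790 = 129644790.

129644790


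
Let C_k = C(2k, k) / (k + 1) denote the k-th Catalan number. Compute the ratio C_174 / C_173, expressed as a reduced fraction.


Using C_k = (2k)! / (k! (k+1)!), the ratio C_{k+1}/C_k simplifies to
C_{k+1}/C_k = [(2k+2)! / ((k+1)! (k+2)!)] * [k! (k+1)! / (2k)!]
 = (2k+2)(2k+1) / ((k+1)(k+2)) = 2(2k+1) / (k+2).
For k = 173: 2(2*173 + 1) / (173 + 2) = 694/175 = 694/175.

694/175


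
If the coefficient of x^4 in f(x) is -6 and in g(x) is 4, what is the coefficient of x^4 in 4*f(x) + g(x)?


Scalar multiplication scales coefficients: 4 * -6 = -24.
Then add the g coefficient: -24 + 4
= -20

-20


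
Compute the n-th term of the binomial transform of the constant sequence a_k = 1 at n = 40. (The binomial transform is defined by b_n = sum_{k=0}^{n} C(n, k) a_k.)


With a_k = 1 for all k, b_n = sum_{k=0}^{n} C(n, k) = 2^n by the binomial theorem.
For n = 40: 2^40 = 1099511627776.

1099511627776


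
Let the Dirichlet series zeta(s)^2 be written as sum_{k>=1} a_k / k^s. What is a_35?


The Dirichlet convolution of the constant function 1 with itself gives (1 * 1)(k) = sum_{d | k} 1 = d(k), the number of positive divisors of k.
Since zeta(s) = sum_{k>=1} 1/k^s, we have zeta(s)^2 = sum_{k>=1} d(k)/k^s, so a_k = d(k).
For k = 35: the divisors are 1, 5, 7, 35.
Count = 4.

4


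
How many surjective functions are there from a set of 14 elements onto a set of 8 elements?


By inclusion-exclusion on which target elements are missed, the number of surjections from an n-set onto a k-set is
surj(n, k) = sum_{j=0}^{k} (-1)^j C(k, j) (k - j)^n.
Equivalently surj(n, k) = k! * S(n, k), where S(n, k) is the Stirling number of the second kind.
For n = 14, k = 8:
S(14, 8) = 20912320, so
surj = 8! * 20912320 = 40320 * 20912320 = 843184742400.

843184742400


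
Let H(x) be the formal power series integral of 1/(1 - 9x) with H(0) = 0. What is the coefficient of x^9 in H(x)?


1/(1 - 9x) = sum_{k>=0} 9^k x^k. Integrating termwise with H(0) = 0:
H(x) = sum_{k>=0} 9^k x^(k+1) / (k+1) = sum_{m>=1} 9^(m-1) x^m / m.
For m = 9: 9^8/9 = 43046721/9 = 4782969.

4782969


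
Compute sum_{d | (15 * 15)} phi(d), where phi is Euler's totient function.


First, 15 * 15 = 225. One classical identity is sum_{d | n} phi(d) = n (each k in [1, n] has a unique gcd with n, and among the k's with gcd(k, n) = n/d there are phi(d) of them). So the sum equals 225. We also verify directly:
Divisors of 225: 1, 3, 5, 9, 15, 25, 45, 75, 225.
phi values: 1, 2, 4, 6, 8, 20, 24, 40, 120.
Sum = 225.

225


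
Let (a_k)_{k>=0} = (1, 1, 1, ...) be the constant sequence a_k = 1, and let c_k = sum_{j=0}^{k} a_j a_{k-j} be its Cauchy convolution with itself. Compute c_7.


Since a_j = 1 for all j >= 0, the convolution sum becomes
c_k = sum_{j=0}^{k} 1 * 1 = 1 * (k + 1).
Equivalently, the generating function of (a_k) is 1/(1 - x) and its square is 1/(1 - x)^2 = sum_{k>=0} 1(k + 1) x^k.
For k = 7: 1 * 8 = 8.

8


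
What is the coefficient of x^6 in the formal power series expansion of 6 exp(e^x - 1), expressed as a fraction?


exp(e^x - 1) is the exponential generating function for the Bell numbers Bell_k: exp(e^x - 1) = sum_{k>=0} Bell_k x^k / k!.
So the coefficient of x^6 in 6 exp(e^x - 1) is 6 Bell_6 / 6!.
Computing: Bell_6 = 203 and 6! = 720, giving
6 * 203/720 = 203/120.

203/120


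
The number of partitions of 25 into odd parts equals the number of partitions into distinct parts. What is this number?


Computing partitions of 25 into odd parts (1, 3, 5, ...):
Using the generating function prod_{k>=0} 1/(1-x^(2k+1)),
the count is 142

142


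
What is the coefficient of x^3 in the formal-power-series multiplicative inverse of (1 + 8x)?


The inverse is 1/(1 + 8x). Apply the geometric identity 1/(1 - y) = sum_{k>=0} y^k with y = -8x:
1/(1 + 8x) = sum_{k>=0} (-8)^k x^k.
So the coefficient of x^3 is (-8)^3 = -512.

-512


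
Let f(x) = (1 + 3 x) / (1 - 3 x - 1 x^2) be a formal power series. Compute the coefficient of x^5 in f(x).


Write f(x) = sum_{k>=0} a_k x^k. Multiplying both sides by 1 - 3 x - 1 x^2 gives
(1 - 3 x - 1 x^2) sum_{k>=0} a_k x^k = 1 + 3 x.
Matching coefficients:
 x^0: a_0 = 1
 x^1: a_1 - 3 a_0 = 3  =>  a_1 = 3*1 + 3 = 6
 x^k (k >= 2): a_k = 3 a_{k-1} + 1 a_{k-2}.
Iterating: a_2 = 19, a_3 = 63, a_4 = 208, a_5 = 687.
So the coefficient of x^5 is 687.

687


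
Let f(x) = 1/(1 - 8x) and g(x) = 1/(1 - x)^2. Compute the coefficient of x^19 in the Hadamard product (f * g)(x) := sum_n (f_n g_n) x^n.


f has coefficients f_k = 8^k. For g = 1/(1 - x)^2 the coefficient is g_k = C(k + 1, 1) = k + 1. The Hadamard coefficient is (f * g)_k = 8^k * (k + 1).
For k = 19: 8^19 * 20 = 144115188075855872 * 20 = 2882303761517117440.

2882303761517117440


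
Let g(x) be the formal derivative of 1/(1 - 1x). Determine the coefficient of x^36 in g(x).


Differentiate termwise: d/dx sum_{k>=0} 1^k x^k = sum_{k>=1} k 1^k x^(k-1) = sum_{j>=0} (j+1) 1^(j+1) x^j.
Equivalently, d/dx [1/(1 - 1x)] = 1/(1 - 1x)^2.
For j = 36: 37 * 1^37 = 37 * 1 = 37.

37


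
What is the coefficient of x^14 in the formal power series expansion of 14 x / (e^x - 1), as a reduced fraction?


The exponential generating function for Bernoulli numbers is
x / (e^x - 1) = sum_{k>=0} B_k x^k / k!.
So the coefficient of x^14 in 14 x / (e^x - 1) is 14 B_14 / 14!.
Computing: B_14 = 7/6, 14! = 87178291200, giving
14 * 7/6 / 87178291200 = 1/5337446400.

1/5337446400


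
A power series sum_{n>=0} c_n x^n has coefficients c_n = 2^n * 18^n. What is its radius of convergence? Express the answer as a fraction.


By the root test (Cauchy-Hadamard), the radius is R = 1 / limsup_n |c_n|^(1/n).
Here |c_n|^(1/n) = (2^n * 18^n)^(1/n) = 2 * 18 = 36 for all n.
So R = 1/36 = 1/36.

1/36


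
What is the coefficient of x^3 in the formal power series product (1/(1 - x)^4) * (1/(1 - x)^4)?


Combine the factors: (1/(1 - x)^4) * (1/(1 - x)^4) = 1/(1 - x)^8.
Then use 1/(1 - x)^r = sum_{k>=0} C(k + r - 1, r - 1) x^k with r = 8 and k = 3:
C(10, 7) = 120.

120


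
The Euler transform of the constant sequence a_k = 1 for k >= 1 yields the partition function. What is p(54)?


The Euler transform converts the sequence a_k = 1 into the number of integer partitions.
Using the recurrence or dynamic programming:
p(54) = 386155

386155


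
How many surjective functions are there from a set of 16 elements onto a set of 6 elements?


By inclusion-exclusion on which target elements are missed, the number of surjections from an n-set onto a k-set is
surj(n, k) = sum_{j=0}^{k} (-1)^j C(k, j) (k - j)^n.
Equivalently surj(n, k) = k! * S(n, k), where S(n, k) is the Stirling number of the second kind.
For n = 16, k = 6:
S(16, 6) = 2734926558, so
surj = 6! * 2734926558 = 720 * 2734926558 = 1969147121760.

1969147121760


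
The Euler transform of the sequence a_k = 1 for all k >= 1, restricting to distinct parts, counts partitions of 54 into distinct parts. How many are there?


Partitions of 54 into distinct parts can be computed via generating function.
Product (1+x)(1+x^2)(1+x^3)...
The coefficient of x^54 = 5718

5718


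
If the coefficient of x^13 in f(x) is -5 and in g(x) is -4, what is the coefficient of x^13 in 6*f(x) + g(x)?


Scalar multiplication scales coefficients: 6 * -5 = -30.
Then add the g coefficient: -30 + -4
= -34

-34


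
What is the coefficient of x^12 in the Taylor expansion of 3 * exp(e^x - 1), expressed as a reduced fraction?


exp(e^x - 1) = sum_{k>=0} Bell_k x^k / k!, where Bell_k is the k-th Bell number.
So the coefficient of x^12 is 3 * Bell_12 / 12!.
Computing: Bell_12 = 4213597 and 12! = 479001600, giving
3 * 4213597/479001600 = 4213597/159667200.

4213597/159667200


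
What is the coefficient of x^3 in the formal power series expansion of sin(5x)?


The Maclaurin series is sin(t) = sum_{k>=0} (-1)^k t^(2k+1) / (2k+1)!, so substituting t = 5x, only odd powers of x are nonzero, with coefficient of x^(2k+1) equal to (-1)^k 5^(2k+1) / (2k+1)!.
Write 3 = 2*1 + 1, giving the coefficient (-1)^1 * 5^3 / 3! = -125/6 = -125/6.

-125/6


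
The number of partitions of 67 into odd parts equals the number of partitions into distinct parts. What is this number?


Computing partitions of 67 into odd parts (1, 3, 5, ...):
Using the generating function prod_{k>=0} 1/(1-x^(2k+1)),
the count is 22250

22250


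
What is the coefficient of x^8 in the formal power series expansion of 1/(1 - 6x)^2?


The general identity 1/(1 - c x)^r = sum_{k>=0} c^k C(k + r - 1, r - 1) x^k follows by substituting y = c x into 1/(1 - y)^r = sum_{k>=0} C(k + r - 1, r - 1) y^k.
For c = 6, r = 2, k = 8:
6^8 * C(9, 1) = 1679616 * 9 = 15116544.

15116544


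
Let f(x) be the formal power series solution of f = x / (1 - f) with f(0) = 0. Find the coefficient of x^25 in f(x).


Apply Lagrange inversion: f = x * phi(f) with phi(t) = 1/(1 - t), so
[x^n] f = (1/n) [t^(n-1)] phi(t)^n = (1/n) [t^(n-1)] (1 - t)^(-n) = (1/n) C(2n - 2, n - 1) = C_{n-1}.
For n = 25: C_24 = C(48, 24) / 25 = 32247603683100/25 = 1289904147324 = 1289904147324.

1289904147324


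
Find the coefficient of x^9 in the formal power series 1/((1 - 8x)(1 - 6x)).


By partial fractions or Cauchy convolution:
The coefficient equals sum_{k=0}^{9} 8^k * 6^(9-k).
= 506637824

506637824


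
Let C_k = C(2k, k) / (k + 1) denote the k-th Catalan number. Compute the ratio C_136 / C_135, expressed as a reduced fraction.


Using C_k = (2k)! / (k! (k+1)!), the ratio C_{k+1}/C_k simplifies to
C_{k+1}/C_k = [(2k+2)! / ((k+1)! (k+2)!)] * [k! (k+1)! / (2k)!]
 = (2k+2)(2k+1) / ((k+1)(k+2)) = 2(2k+1) / (k+2).
For k = 135: 2(2*135 + 1) / (135 + 2) = 542/137 = 542/137.

542/137


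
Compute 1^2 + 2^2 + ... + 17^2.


This power sum has a closed form given by Faulhaber's formula
sum_{k=1}^{m} k^p = (1 / (p + 1)) * sum_{j=0}^{p} C(p + 1, j) B_j m^(p + 1 - j),
but for small m direct computation is fastest:
1 + 4 + 9 + 16 + 25 + 36 + 49 + 64 + 81 + 100 + 121 + 144 + 169 + 196 + 225 + 256 + 289 = 1785.

1785


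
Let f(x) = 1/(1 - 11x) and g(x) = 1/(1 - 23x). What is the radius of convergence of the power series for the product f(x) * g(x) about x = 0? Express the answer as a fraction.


The radius of 1/(1 - 11x) is 1/11 (nearest singularity at x = 1/11), and the radius of 1/(1 - 23x) is 1/23.
The product f(x)*g(x) = 1/((1 - 11x)(1 - 23x)) has singularities at both 1/11 and 1/23, so its radius of convergence is the distance to the nearest one:
min(1/11, 1/23) = 1/23.

1/23


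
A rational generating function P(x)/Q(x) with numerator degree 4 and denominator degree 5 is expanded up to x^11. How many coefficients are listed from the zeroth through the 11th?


Expanding up to x^11 gives the coefficients for x^0, x^1, ..., x^11.
That is 11 + 1 = 12 coefficients in total.

12


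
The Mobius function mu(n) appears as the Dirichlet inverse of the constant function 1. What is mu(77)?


77 = 7 * 11 (all distinct primes).
mu(77) = (-1)^2 = 1

1


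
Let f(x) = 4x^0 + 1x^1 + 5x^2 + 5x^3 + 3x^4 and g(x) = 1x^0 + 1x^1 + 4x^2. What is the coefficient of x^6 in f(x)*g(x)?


Cauchy product at x^6:
3*4
= 12

12
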